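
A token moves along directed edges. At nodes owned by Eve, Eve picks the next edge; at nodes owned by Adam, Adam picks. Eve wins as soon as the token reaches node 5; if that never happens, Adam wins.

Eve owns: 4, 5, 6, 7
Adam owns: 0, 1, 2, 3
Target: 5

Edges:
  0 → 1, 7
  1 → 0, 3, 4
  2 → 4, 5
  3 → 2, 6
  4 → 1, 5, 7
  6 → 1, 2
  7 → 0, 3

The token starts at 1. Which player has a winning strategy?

A0 = {5}
A1: add {4} — 4 (Eve) has 4→5.
A2: add {2} — 2 (Adam): all of {4, 5} already in.
A3: add {6} — 6 (Eve) has 6→2.
A4: add {3} — 3 (Adam): all of {2, 6} already in.
A5: add {7} — 7 (Eve) has 7→3.
A6 = A5; e.g. 0 (Adam) can still go to 1. Fixed point.
1 never enters the attractor, so Adam can avoid the target forever.

Adam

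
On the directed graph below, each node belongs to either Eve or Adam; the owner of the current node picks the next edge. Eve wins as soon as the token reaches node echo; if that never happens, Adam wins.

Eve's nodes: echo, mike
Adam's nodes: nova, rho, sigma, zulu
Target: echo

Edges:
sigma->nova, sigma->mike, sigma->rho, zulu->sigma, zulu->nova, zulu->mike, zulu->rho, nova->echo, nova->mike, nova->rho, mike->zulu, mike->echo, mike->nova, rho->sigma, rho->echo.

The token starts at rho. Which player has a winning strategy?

Adam

A0 = {echo}
A1: add {mike} — mike (Eve) has mike→echo.
A2 = A1; e.g. sigma (Adam) can still go to nova. Fixed point.
rho never enters the attractor, so Adam can avoid the target forever.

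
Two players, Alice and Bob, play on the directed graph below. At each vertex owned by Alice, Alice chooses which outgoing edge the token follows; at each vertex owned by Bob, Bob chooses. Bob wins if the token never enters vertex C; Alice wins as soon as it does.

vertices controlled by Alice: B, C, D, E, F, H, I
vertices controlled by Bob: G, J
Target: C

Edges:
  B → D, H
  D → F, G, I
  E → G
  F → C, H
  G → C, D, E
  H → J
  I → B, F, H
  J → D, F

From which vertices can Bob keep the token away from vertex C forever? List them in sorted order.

E, G

A0 = {C}
A1: add {F} — F (Alice) has F→C.
A2: add {D, I} — D (Alice) has D→F; I (Alice) has I→F.
A3: add {B, J} — B (Alice) has B→D; J (Bob): all of {D, F} already in.
A4: add {H} — H (Alice) has H→J.
A5 = A4; e.g. E (Alice) has no edge into A4. Fixed point.
Alice's attractor = {B, C, D, F, H, I, J}; Bob avoids the target exactly from the complement.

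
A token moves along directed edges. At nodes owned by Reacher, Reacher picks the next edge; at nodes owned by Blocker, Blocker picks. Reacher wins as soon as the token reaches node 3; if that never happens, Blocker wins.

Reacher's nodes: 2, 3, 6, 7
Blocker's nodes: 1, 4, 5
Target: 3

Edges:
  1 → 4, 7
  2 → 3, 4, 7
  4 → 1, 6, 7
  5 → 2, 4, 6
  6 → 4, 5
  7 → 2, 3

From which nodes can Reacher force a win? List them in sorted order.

2, 3, 7

A0 = {3}
A1: add {2, 7} — 2 (Reacher) has 2→3; 7 (Reacher) has 7→3.
A2 = A1; e.g. 1 (Blocker) can still go to 4. Fixed point.
Reacher's winning region = {2, 3, 7}.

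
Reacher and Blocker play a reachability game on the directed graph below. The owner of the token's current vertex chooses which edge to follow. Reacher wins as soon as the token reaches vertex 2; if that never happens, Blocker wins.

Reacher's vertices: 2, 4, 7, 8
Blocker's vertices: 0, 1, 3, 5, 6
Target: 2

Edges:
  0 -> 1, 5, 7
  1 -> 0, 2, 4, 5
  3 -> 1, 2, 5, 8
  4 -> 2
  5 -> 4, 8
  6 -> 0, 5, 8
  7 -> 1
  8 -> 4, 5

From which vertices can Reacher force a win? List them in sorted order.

A0 = {2}
A1: add {4} — 4 (Reacher) has 4→2.
A2: add {8} — 8 (Reacher) has 8→4.
A3: add {5} — 5 (Blocker): all of {4, 8} already in.
A4 = A3; e.g. 0 (Blocker) can still go to 1. Fixed point.
Reacher's winning region = {2, 4, 5, 8}.

2, 4, 5, 8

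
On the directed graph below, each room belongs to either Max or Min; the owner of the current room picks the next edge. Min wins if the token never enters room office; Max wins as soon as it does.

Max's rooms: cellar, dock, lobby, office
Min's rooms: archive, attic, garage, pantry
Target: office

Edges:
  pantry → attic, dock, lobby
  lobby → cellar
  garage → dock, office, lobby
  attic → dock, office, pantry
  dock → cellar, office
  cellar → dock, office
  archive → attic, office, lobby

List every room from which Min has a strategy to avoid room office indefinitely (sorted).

archive, attic, pantry

A0 = {office}
A1: add {cellar, dock} — cellar (Max) has cellar→office; dock (Max) has dock→office.
A2: add {lobby} — lobby (Max) has lobby→cellar.
A3: add {garage} — garage (Min): all of {dock, office, lobby} already in.
A4 = A3; e.g. archive (Min) can still go to attic. Fixed point.
Max's attractor = {cellar, dock, garage, lobby, office}; Min avoids the target exactly from the complement.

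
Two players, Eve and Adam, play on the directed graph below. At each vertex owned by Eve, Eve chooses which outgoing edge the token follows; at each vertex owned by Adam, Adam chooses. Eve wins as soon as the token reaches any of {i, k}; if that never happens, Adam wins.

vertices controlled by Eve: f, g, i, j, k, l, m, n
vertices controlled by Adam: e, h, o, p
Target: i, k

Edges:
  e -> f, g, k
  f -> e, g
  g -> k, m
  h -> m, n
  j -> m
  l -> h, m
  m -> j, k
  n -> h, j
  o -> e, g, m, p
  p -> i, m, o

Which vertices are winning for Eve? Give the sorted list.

A0 = {i, k}
A1: add {g, m} — g (Eve) has g→k; m (Eve) has m→k.
A2: add {f, j, l} — f (Eve) has f→g; j (Eve) has j→m; l (Eve) has l→m.
A3: add {e, n} — e (Adam): all of {f, g, k} already in; n (Eve) has n→j.
A4: add {h} — h (Adam): all of {m, n} already in.
A5 = A4; e.g. o (Adam) can still go to p. Fixed point.
Eve's winning region = {e, f, g, h, i, j, k, l, m, n}.

e, f, g, h, i, j, k, l, m, n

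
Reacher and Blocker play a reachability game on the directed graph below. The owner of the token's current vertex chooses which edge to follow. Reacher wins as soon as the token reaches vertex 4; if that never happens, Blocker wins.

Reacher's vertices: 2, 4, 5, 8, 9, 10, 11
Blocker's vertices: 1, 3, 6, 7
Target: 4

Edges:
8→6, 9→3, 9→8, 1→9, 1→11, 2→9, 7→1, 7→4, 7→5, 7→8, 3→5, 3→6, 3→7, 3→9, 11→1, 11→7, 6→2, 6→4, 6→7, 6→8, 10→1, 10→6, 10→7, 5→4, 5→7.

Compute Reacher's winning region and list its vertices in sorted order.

A0 = {4}
A1: add {5} — 5 (Reacher) has 5→4.
A2 = A1; e.g. 1 (Blocker) can still go to 9. Fixed point.
Reacher's winning region = {4, 5}.

4, 5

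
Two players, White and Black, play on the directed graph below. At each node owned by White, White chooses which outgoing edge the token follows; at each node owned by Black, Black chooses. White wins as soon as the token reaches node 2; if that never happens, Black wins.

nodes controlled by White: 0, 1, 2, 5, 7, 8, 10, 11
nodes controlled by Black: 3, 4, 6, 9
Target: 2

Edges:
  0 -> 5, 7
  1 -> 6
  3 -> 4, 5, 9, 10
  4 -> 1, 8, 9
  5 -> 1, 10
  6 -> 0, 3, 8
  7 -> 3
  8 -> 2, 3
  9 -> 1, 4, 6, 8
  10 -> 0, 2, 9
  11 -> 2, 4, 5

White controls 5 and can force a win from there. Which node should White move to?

10

A0 = {2}
A1: add {8, 10, 11} — 8 (White) has 8→2; 10 (White) has 10→2; 11 (White) has 11→2.
A2: add {5} — 5 (White) has 5→10.
A3: add {0} — 0 (White) has 0→5.
A4 = A3; e.g. 1 (White) has no edge into A3. Fixed point.
From 5, successor 10 is in the attractor (rank 1); the other successor 1 is not.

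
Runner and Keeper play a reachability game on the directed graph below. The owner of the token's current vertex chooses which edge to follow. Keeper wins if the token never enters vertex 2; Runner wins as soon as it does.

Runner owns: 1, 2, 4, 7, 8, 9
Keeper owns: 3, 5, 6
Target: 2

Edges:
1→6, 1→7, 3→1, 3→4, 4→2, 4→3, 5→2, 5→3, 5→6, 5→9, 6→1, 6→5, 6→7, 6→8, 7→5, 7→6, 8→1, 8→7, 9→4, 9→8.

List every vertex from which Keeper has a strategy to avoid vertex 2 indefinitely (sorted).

A0 = {2}
A1: add {4} — 4 (Runner) has 4→2.
A2: add {9} — 9 (Runner) has 9→4.
A3 = A2; e.g. 1 (Runner) has no edge into A2. Fixed point.
Runner's attractor = {2, 4, 9}; Keeper avoids the target exactly from the complement.

1, 3, 5, 6, 7, 8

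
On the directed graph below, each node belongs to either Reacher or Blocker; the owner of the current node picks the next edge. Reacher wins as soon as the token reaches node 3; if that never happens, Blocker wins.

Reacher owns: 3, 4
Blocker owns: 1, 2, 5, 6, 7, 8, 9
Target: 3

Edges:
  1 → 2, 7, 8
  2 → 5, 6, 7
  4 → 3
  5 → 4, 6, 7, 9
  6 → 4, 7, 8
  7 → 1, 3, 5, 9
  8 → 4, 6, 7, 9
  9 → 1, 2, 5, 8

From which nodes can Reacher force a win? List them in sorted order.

3, 4

A0 = {3}
A1: add {4} — 4 (Reacher) has 4→3.
A2 = A1; e.g. 1 (Blocker) can still go to 2. Fixed point.
Reacher's winning region = {3, 4}.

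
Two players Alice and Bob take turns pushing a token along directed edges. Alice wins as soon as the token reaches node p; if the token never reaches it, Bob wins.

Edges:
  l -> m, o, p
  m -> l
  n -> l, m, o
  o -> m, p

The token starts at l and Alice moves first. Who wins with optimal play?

Track states (vertex, player-to-move).
A0 = {(p,Alice), (p,Bob)}
A1: add {(l,Alice), (o,Alice)}.
(l,Alice) ∈ A1 ⇒ Alice forces the target.

Alice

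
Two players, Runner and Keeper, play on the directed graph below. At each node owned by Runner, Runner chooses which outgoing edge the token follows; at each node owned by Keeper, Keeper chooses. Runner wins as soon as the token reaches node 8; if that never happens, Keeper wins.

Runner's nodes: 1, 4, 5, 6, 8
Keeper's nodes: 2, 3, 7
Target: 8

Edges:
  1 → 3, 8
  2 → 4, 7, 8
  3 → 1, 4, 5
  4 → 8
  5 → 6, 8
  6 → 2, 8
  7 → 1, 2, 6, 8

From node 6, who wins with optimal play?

A0 = {8}
A1: add {1, 4, 5, 6} — 1 (Runner) has 1→8; 4 (Runner) has 4→8; 5 (Runner) has 5→8; 6 (Runner) has 6→8.
6 ∈ A1, so Runner can force the target.

Runner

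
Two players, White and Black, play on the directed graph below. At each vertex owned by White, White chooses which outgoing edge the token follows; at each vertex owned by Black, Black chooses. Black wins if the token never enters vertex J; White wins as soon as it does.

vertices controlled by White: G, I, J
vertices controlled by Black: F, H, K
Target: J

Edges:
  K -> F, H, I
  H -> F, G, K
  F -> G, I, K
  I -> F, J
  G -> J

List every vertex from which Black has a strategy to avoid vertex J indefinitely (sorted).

A0 = {J}
A1: add {G, I} — G (White) has G→J; I (White) has I→J.
A2 = A1; e.g. F (Black) can still go to K. Fixed point.
White's attractor = {G, I, J}; Black avoids the target exactly from the complement.

F, H, K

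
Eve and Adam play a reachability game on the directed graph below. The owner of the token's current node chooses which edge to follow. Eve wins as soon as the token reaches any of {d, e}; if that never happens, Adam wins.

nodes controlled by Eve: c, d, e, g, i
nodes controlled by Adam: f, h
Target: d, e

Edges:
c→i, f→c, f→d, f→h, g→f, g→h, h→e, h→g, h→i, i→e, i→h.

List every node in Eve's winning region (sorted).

A0 = {d, e}
A1: add {i} — i (Eve) has i→e.
A2: add {c} — c (Eve) has c→i.
A3 = A2; e.g. f (Adam) can still go to h. Fixed point.
Eve's winning region = {c, d, e, i}.

c, d, e, i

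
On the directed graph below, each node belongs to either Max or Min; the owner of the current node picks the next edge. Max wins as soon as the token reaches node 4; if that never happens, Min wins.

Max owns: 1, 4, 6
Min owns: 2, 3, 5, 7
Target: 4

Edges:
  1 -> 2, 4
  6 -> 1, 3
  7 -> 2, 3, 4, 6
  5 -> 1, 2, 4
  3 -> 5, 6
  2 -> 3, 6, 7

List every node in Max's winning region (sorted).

1, 4, 6

A0 = {4}
A1: add {1} — 1 (Max) has 1→4.
A2: add {6} — 6 (Max) has 6→1.
A3 = A2; e.g. 2 (Min) can still go to 3. Fixed point.
Max's winning region = {1, 4, 6}.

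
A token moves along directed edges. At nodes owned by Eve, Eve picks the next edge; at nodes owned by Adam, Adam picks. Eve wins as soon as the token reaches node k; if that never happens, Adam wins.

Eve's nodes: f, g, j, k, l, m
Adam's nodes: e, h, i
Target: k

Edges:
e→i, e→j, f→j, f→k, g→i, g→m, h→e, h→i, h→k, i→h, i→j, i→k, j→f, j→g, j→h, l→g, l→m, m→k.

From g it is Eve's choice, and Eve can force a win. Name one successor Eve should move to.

m

A0 = {k}
A1: add {f, m} — f (Eve) has f→k; m (Eve) has m→k.
A2: add {g, j, l} — g (Eve) has g→m; j (Eve) has j→f; l (Eve) has l→m.
A3 = A2; e.g. e (Adam) can still go to i. Fixed point.
From g, successor m is in the attractor (rank 1); the other successor i is not.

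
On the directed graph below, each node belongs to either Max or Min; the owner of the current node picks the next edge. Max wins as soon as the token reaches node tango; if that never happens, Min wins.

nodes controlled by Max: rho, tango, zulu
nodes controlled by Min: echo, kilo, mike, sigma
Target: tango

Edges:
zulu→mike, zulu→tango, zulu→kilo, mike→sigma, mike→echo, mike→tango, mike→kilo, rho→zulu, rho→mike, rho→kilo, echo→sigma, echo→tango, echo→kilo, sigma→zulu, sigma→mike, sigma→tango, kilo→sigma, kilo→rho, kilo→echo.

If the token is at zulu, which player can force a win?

Max

A0 = {tango}
A1: add {zulu} — zulu (Max) has zulu→tango.
zulu ∈ A1, so Max can force the target.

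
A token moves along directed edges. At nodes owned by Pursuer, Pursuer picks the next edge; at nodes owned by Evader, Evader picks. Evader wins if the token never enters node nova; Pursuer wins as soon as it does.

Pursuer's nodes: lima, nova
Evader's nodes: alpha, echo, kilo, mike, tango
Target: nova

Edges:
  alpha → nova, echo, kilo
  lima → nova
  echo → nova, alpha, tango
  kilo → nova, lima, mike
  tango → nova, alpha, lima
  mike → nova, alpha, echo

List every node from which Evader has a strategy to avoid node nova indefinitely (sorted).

A0 = {nova}
A1: add {lima} — lima (Pursuer) has lima→nova.
A2 = A1; e.g. alpha (Evader) can still go to echo. Fixed point.
Pursuer's attractor = {lima, nova}; Evader avoids the target exactly from the complement.

alpha, echo, kilo, mike, tango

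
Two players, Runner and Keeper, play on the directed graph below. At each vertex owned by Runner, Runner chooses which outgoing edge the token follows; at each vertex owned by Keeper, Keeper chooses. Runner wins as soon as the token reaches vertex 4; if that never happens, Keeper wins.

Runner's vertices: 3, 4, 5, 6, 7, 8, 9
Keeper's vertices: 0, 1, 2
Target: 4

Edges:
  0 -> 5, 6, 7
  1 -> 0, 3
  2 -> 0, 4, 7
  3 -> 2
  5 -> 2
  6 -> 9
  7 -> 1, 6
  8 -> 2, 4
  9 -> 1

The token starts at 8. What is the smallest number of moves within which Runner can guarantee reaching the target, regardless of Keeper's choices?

A0 = {4}
A1: add {8} — 8 (Runner) has 8→4.
A2 = A1; e.g. 0 (Keeper) can still go to 5. Fixed point.
8 enters the attractor at level 1, so Runner can force the target in 1 move from there.

1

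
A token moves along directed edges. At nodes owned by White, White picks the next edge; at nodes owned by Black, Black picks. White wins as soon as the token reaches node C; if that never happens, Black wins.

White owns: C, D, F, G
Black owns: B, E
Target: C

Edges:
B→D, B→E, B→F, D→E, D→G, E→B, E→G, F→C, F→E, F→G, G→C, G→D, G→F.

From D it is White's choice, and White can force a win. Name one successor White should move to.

A0 = {C}
A1: add {F, G} — F (White) has F→C; G (White) has G→C.
A2: add {D} — D (White) has D→G.
A3 = A2; e.g. B (Black) can still go to E. Fixed point.
From D, successor G is in the attractor (rank 1); the other successor E is not.

G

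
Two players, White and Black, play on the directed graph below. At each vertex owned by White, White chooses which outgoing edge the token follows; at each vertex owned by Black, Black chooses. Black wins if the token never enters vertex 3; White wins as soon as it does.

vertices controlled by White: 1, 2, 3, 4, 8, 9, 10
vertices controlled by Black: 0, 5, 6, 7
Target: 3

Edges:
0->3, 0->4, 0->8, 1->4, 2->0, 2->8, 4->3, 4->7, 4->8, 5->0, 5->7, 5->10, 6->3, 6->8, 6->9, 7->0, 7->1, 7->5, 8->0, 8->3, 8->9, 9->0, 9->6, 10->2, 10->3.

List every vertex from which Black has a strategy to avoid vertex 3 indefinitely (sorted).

A0 = {3}
A1: add {4, 8, 10} — 4 (White) has 4→3; 8 (White) has 8→3; 10 (White) has 10→3.
A2: add {0, 1, 2} — 0 (Black): all of {3, 4, 8} already in; 1 (White) has 1→4; 2 (White) has 2→8.
A3: add {9} — 9 (White) has 9→0.
A4: add {6} — 6 (Black): all of {3, 8, 9} already in.
A5 = A4; e.g. 5 (Black) can still go to 7. Fixed point.
White's attractor = {0, 1, 2, 3, 4, 6, 8, 9, 10}; Black avoids the target exactly from the complement.

5, 7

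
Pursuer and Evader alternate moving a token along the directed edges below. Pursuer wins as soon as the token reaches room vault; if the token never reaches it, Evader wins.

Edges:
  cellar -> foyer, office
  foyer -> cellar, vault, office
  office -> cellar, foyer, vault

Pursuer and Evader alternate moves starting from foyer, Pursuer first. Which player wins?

Track states (vertex, player-to-move).
A0 = {(vault,Pursuer), (vault,Evader)}
A1: add {(foyer,Pursuer), (office,Pursuer)}.
(foyer,Pursuer) ∈ A1 ⇒ Pursuer forces the target.

Pursuer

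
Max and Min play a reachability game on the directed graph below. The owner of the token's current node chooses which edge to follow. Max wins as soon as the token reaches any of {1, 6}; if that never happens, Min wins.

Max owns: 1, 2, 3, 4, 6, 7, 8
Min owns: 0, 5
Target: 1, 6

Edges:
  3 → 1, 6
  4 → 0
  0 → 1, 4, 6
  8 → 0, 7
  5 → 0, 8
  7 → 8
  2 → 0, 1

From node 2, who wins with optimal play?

Max

A0 = {1, 6}
A1: add {2, 3} — 2 (Max) has 2→1; 3 (Max) has 3→1.
A2 = A1; e.g. 0 (Min) can still go to 4. Fixed point.
2 ∈ A1, so Max can force the target.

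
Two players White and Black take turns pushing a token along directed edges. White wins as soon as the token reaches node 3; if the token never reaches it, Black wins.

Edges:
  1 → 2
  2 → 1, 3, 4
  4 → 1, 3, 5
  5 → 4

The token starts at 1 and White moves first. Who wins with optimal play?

Track states (vertex, player-to-move).
A0 = {(3,White), (3,Black)}
A1: add {(2,White), (4,White)}.
A2: add {(1,Black), (5,Black)}.
A3 = A2; e.g. (1,White) stays out. (1,White) never enters ⇒ Black avoids the target.

Black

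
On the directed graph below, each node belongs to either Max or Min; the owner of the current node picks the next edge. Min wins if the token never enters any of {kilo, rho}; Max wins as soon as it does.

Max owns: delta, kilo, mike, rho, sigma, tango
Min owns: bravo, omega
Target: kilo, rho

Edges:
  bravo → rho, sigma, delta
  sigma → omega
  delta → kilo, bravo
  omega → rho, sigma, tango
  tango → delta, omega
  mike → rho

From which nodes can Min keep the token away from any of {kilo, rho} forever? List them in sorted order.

bravo, omega, sigma

A0 = {kilo, rho}
A1: add {delta, mike} — delta (Max) has delta→kilo; mike (Max) has mike→rho.
A2: add {tango} — tango (Max) has tango→delta.
A3 = A2; e.g. bravo (Min) can still go to sigma. Fixed point.
Max's attractor = {delta, kilo, mike, rho, tango}; Min avoids the target exactly from the complement.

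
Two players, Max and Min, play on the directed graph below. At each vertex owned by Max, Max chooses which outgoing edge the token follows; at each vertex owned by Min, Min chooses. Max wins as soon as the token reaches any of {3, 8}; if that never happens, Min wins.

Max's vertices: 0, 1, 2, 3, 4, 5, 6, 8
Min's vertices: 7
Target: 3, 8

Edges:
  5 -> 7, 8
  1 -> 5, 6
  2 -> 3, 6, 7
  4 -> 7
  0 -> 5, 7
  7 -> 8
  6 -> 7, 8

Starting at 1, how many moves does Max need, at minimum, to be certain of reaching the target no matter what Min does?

A0 = {3, 8}
A1: add {2, 5, 6, 7} — 2 (Max) has 2→3; 5 (Max) has 5→8; 6 (Max) has 6→8; 7 (Min): all of {8} already in.
A2: add {0, 1, 4} — 0 (Max) has 0→5; 1 (Max) has 1→5; 4 (Max) has 4→7.
A2 = all vertices. Fixed point.
1 enters the attractor at level 2, so Max can force the target in 2 moves from there.

2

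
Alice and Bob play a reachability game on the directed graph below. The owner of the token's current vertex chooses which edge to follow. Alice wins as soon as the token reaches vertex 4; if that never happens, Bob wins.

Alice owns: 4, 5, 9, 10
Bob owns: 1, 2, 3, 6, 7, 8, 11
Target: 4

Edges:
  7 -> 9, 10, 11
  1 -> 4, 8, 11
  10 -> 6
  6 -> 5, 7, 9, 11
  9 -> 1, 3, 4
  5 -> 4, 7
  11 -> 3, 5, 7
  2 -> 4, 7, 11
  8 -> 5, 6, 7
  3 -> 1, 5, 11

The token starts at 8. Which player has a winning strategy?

A0 = {4}
A1: add {5, 9} — 5 (Alice) has 5→4; 9 (Alice) has 9→4.
A2 = A1; e.g. 1 (Bob) can still go to 8. Fixed point.
8 never enters the attractor, so Bob can avoid the target forever.

Bob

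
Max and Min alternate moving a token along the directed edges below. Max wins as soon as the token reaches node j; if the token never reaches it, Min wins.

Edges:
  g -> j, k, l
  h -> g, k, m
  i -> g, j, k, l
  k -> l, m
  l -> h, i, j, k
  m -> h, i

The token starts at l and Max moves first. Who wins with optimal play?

Track states (vertex, player-to-move).
A0 = {(j,Max), (j,Min)}
A1: add {(g,Max), (i,Max), (l,Max)}.
(l,Max) ∈ A1 ⇒ Max forces the target.

Max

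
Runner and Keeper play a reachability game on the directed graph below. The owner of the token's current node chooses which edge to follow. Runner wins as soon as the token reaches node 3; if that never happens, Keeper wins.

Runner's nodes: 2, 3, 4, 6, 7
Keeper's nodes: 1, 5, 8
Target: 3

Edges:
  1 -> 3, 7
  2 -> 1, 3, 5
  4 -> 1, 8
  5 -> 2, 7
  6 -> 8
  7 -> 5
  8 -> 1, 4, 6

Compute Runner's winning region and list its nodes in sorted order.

2, 3

A0 = {3}
A1: add {2} — 2 (Runner) has 2→3.
A2 = A1; e.g. 1 (Keeper) can still go to 7. Fixed point.
Runner's winning region = {2, 3}.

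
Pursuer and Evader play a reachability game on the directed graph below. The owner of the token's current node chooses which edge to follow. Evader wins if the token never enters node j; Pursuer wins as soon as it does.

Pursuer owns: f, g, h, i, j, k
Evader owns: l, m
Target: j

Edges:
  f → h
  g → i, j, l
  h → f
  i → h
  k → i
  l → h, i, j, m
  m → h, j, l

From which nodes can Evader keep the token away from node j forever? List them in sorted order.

A0 = {j}
A1: add {g} — g (Pursuer) has g→j.
A2 = A1; e.g. f (Pursuer) has no edge into A1. Fixed point.
Pursuer's attractor = {g, j}; Evader avoids the target exactly from the complement.

f, h, i, k, l, m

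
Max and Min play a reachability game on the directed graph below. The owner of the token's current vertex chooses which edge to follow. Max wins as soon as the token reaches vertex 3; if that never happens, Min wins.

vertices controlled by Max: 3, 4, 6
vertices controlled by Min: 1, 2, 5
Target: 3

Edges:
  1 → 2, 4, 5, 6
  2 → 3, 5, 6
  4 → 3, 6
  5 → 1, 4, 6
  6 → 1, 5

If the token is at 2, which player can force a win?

A0 = {3}
A1: add {4} — 4 (Max) has 4→3.
A2 = A1; e.g. 1 (Min) can still go to 2. Fixed point.
2 never enters the attractor, so Min can avoid the target forever.

Min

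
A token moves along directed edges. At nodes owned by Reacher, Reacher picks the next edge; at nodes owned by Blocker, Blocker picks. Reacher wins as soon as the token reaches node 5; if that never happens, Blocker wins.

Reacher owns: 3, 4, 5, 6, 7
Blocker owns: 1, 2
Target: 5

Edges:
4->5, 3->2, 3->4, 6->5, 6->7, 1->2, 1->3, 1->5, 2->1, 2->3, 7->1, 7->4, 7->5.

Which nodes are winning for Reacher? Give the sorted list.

A0 = {5}
A1: add {4, 6, 7} — 4 (Reacher) has 4→5; 6 (Reacher) has 6→5; 7 (Reacher) has 7→5.
A2: add {3} — 3 (Reacher) has 3→4.
A3 = A2; e.g. 1 (Blocker) can still go to 2. Fixed point.
Reacher's winning region = {3, 4, 5, 6, 7}.

3, 4, 5, 6, 7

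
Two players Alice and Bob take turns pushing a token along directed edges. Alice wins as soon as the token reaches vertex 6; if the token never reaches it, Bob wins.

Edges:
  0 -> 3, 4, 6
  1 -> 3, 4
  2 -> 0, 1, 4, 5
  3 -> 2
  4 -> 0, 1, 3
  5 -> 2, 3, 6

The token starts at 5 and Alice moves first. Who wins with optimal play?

Track states (vertex, player-to-move).
A0 = {(6,Alice), (6,Bob)}
A1: add {(0,Alice), (5,Alice)}.
(5,Alice) ∈ A1 ⇒ Alice forces the target.

Alice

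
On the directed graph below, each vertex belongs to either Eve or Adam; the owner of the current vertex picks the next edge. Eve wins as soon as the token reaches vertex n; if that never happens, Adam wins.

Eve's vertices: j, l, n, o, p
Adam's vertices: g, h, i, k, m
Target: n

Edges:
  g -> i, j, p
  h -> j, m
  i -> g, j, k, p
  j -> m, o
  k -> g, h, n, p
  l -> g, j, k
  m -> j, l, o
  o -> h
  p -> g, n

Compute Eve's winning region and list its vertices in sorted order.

n, p

A0 = {n}
A1: add {p} — p (Eve) has p→n.
A2 = A1; e.g. g (Adam) can still go to i. Fixed point.
Eve's winning region = {n, p}.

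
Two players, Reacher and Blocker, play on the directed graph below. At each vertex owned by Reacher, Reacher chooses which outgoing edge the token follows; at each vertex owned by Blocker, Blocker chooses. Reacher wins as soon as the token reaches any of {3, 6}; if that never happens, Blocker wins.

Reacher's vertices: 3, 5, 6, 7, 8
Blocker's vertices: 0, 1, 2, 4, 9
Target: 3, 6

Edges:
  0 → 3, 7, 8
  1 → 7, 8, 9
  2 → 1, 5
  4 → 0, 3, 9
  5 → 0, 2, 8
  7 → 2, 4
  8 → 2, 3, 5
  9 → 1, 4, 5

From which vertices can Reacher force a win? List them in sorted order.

3, 5, 6, 8

A0 = {3, 6}
A1: add {8} — 8 (Reacher) has 8→3.
A2: add {5} — 5 (Reacher) has 5→8.
A3 = A2; e.g. 0 (Blocker) can still go to 7. Fixed point.
Reacher's winning region = {3, 5, 6, 8}.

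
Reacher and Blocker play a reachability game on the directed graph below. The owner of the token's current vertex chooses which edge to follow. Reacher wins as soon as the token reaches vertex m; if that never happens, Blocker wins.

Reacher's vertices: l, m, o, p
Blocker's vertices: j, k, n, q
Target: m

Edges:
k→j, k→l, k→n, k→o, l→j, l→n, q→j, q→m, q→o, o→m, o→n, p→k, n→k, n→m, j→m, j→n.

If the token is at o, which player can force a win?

Reacher

A0 = {m}
A1: add {o} — o (Reacher) has o→m.
A2 = A1; e.g. j (Blocker) can still go to n. Fixed point.
o ∈ A1, so Reacher can force the target.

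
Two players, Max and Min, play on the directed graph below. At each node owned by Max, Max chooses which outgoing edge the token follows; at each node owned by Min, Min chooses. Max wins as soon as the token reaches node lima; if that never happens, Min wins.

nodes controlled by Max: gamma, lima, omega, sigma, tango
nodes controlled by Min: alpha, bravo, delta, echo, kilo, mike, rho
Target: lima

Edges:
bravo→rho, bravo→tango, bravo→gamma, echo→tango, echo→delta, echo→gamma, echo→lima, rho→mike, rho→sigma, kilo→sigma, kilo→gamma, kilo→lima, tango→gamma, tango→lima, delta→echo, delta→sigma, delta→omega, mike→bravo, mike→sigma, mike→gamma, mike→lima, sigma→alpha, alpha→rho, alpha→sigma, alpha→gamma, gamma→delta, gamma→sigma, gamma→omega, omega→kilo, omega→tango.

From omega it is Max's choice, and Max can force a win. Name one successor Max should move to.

A0 = {lima}
A1: add {tango} — tango (Max) has tango→lima.
A2: add {omega} — omega (Max) has omega→tango.
A3: add {gamma} — gamma (Max) has gamma→omega.
A4 = A3; e.g. bravo (Min) can still go to rho. Fixed point.
From omega, successor tango is in the attractor (rank 1); the other successor kilo is not.

tango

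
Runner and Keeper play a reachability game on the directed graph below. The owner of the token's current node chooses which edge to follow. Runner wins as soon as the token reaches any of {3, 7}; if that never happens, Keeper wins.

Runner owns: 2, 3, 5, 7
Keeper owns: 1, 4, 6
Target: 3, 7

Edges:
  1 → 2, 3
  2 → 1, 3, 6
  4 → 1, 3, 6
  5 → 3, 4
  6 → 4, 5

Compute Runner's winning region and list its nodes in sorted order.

A0 = {3, 7}
A1: add {2, 5} — 2 (Runner) has 2→3; 5 (Runner) has 5→3.
A2: add {1} — 1 (Keeper): all of {2, 3} already in.
A3 = A2; e.g. 4 (Keeper) can still go to 6. Fixed point.
Runner's winning region = {1, 2, 3, 5, 7}.

1, 2, 3, 5, 7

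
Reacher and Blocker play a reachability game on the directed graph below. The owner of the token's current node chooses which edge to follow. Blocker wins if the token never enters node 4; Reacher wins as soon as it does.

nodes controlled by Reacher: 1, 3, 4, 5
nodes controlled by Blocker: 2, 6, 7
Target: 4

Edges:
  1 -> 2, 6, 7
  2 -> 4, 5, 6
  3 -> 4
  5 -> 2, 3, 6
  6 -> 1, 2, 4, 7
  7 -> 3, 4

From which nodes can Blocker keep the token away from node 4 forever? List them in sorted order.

A0 = {4}
A1: add {3} — 3 (Reacher) has 3→4.
A2: add {5, 7} — 5 (Reacher) has 5→3; 7 (Blocker): all of {3, 4} already in.
A3: add {1} — 1 (Reacher) has 1→7.
A4 = A3; e.g. 2 (Blocker) can still go to 6. Fixed point.
Reacher's attractor = {1, 3, 4, 5, 7}; Blocker avoids the target exactly from the complement.

2, 6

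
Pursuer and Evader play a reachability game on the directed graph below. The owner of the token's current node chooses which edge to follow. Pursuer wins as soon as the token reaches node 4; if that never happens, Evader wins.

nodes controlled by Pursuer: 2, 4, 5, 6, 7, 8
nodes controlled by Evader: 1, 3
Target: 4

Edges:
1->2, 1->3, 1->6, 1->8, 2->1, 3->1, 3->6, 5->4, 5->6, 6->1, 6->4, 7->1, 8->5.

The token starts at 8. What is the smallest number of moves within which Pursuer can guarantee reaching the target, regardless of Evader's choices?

A0 = {4}
A1: add {5, 6} — 5 (Pursuer) has 5→4; 6 (Pursuer) has 6→4.
A2: add {8} — 8 (Pursuer) has 8→5.
A3 = A2; e.g. 1 (Evader) can still go to 2. Fixed point.
8 enters the attractor at level 2, so Pursuer can force the target in 2 moves from there.

2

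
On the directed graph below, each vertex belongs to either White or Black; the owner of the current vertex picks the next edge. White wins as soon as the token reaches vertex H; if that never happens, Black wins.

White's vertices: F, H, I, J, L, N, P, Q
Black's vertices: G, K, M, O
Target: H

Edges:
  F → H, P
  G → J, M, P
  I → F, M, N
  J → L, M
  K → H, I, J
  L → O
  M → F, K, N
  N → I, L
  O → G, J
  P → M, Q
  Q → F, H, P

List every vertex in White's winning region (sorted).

A0 = {H}
A1: add {F, Q} — F (White) has F→H; Q (White) has Q→H.
A2: add {I, P} — I (White) has I→F; P (White) has P→Q.
A3: add {N} — N (White) has N→I.
A4 = A3; e.g. G (Black) can still go to J. Fixed point.
White's winning region = {F, H, I, N, P, Q}.

F, H, I, N, P, Q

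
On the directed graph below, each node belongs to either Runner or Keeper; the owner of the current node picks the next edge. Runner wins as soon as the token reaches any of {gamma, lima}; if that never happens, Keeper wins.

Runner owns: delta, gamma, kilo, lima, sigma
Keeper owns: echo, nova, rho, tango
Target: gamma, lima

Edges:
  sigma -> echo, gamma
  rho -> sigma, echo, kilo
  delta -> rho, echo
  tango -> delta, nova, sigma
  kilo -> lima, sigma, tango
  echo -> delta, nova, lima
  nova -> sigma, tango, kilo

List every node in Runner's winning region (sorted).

A0 = {gamma, lima}
A1: add {kilo, sigma} — sigma (Runner) has sigma→gamma; kilo (Runner) has kilo→lima.
A2 = A1; e.g. delta (Runner) has no edge into A1. Fixed point.
Runner's winning region = {gamma, kilo, lima, sigma}.

gamma, kilo, lima, sigma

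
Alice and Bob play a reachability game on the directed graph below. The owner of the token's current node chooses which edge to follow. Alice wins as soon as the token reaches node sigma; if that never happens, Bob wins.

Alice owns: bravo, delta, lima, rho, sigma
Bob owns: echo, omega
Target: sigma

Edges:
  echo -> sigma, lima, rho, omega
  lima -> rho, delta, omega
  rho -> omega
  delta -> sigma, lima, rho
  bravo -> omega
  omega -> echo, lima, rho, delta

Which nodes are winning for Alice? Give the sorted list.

A0 = {sigma}
A1: add {delta} — delta (Alice) has delta→sigma.
A2: add {lima} — lima (Alice) has lima→delta.
A3 = A2; e.g. echo (Bob) can still go to rho. Fixed point.
Alice's winning region = {delta, lima, sigma}.

delta, lima, sigma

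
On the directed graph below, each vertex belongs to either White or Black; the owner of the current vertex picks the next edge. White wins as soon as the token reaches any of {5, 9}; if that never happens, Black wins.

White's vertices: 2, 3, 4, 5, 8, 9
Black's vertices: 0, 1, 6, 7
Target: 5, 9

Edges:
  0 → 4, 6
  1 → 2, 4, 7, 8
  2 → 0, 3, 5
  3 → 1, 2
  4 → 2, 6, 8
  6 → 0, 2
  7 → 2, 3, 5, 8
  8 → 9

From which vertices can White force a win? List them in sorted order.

1, 2, 3, 4, 5, 7, 8, 9

A0 = {5, 9}
A1: add {2, 8} — 2 (White) has 2→5; 8 (White) has 8→9.
A2: add {3, 4} — 3 (White) has 3→2; 4 (White) has 4→2.
A3: add {7} — 7 (Black): all of {2, 3, 5, 8} already in.
A4: add {1} — 1 (Black): all of {2, 4, 7, 8} already in.
A5 = A4; e.g. 0 (Black) can still go to 6. Fixed point.
White's winning region = {1, 2, 3, 4, 5, 7, 8, 9}.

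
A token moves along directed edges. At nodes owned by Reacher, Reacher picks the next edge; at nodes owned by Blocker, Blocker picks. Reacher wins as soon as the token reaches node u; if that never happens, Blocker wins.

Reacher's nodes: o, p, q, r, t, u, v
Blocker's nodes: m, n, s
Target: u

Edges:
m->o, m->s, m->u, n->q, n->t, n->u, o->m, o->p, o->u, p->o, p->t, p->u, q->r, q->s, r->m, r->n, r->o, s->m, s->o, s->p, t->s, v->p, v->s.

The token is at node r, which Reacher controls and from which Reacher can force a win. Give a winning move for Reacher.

o

A0 = {u}
A1: add {o, p} — o (Reacher) has o→u; p (Reacher) has p→u.
A2: add {r, v} — r (Reacher) has r→o; v (Reacher) has v→p.
A3: add {q} — q (Reacher) has q→r.
A4 = A3; e.g. m (Blocker) can still go to s. Fixed point.
From r, successor o is in the attractor (rank 1); the other successors m, n are not.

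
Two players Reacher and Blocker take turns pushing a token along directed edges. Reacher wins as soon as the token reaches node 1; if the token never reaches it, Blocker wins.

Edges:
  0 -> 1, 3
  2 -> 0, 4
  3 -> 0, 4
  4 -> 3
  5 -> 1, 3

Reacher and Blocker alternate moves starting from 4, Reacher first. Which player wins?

Blocker

Track states (vertex, player-to-move).
A0 = {(1,Reacher), (1,Blocker)}
A1: add {(0,Reacher), (5,Reacher)}.
A2 = A1; e.g. (0,Blocker) stays out. (4,Reacher) never enters ⇒ Blocker avoids the target.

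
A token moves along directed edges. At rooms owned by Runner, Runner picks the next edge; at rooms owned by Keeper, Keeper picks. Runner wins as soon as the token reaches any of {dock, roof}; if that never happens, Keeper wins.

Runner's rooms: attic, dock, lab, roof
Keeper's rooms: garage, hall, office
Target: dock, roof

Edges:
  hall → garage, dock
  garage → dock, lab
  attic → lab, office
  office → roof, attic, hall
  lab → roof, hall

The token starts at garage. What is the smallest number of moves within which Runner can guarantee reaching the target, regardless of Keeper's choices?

A0 = {dock, roof}
A1: add {lab} — lab (Runner) has lab→roof.
A2: add {attic, garage} — garage (Keeper): all of {dock, lab} already in; attic (Runner) has attic→lab.
garage enters the attractor at level 2, so Runner can force the target in 2 moves from there.

2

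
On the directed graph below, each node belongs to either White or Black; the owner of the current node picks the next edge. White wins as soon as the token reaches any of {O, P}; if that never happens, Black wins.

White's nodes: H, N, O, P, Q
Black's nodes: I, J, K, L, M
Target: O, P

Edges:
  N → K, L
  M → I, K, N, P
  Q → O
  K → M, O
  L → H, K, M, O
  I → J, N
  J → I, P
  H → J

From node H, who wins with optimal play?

A0 = {O, P}
A1: add {Q} — Q (White) has Q→O.
A2 = A1; e.g. H (White) has no edge into A1. Fixed point.
H never enters the attractor, so Black can avoid the target forever.

Black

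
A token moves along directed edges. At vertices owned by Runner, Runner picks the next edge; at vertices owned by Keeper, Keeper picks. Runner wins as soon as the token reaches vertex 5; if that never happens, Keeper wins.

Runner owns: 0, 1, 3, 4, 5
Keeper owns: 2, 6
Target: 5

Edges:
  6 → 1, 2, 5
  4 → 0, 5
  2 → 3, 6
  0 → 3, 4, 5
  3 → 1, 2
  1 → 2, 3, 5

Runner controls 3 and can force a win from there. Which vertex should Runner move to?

1

A0 = {5}
A1: add {0, 1, 4} — 0 (Runner) has 0→5; 1 (Runner) has 1→5; 4 (Runner) has 4→5.
A2: add {3} — 3 (Runner) has 3→1.
A3 = A2; e.g. 2 (Keeper) can still go to 6. Fixed point.
From 3, successor 1 is in the attractor (rank 1); the other successor 2 is not.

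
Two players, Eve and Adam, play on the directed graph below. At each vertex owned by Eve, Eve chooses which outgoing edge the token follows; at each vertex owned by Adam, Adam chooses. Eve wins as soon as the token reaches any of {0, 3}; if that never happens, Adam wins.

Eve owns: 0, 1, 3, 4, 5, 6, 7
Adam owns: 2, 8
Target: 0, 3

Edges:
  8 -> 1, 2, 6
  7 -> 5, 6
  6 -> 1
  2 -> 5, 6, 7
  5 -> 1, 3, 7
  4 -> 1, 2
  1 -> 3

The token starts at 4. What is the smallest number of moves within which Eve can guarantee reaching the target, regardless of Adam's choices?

A0 = {0, 3}
A1: add {1, 5} — 1 (Eve) has 1→3; 5 (Eve) has 5→3.
A2: add {4, 6, 7} — 4 (Eve) has 4→1; 6 (Eve) has 6→1; 7 (Eve) has 7→5.
4 enters the attractor at level 2, so Eve can force the target in 2 moves from there.

2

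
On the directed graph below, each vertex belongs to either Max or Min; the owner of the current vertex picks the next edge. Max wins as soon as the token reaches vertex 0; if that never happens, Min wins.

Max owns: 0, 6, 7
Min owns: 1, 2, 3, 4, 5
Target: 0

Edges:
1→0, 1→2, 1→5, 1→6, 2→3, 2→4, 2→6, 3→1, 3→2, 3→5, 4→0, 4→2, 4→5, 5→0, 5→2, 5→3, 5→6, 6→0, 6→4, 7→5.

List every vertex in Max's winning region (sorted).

A0 = {0}
A1: add {6} — 6 (Max) has 6→0.
A2 = A1; e.g. 1 (Min) can still go to 2. Fixed point.
Max's winning region = {0, 6}.

0, 6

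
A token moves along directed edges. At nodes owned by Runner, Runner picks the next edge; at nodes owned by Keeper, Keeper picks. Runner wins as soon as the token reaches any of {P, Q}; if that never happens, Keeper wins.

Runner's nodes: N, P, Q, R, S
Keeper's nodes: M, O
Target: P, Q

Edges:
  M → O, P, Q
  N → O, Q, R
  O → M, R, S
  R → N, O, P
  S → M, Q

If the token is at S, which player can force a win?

Runner

A0 = {P, Q}
A1: add {N, R, S} — N (Runner) has N→Q; R (Runner) has R→P; S (Runner) has S→Q.
A2 = A1; e.g. M (Keeper) can still go to O. Fixed point.
S ∈ A1, so Runner can force the target.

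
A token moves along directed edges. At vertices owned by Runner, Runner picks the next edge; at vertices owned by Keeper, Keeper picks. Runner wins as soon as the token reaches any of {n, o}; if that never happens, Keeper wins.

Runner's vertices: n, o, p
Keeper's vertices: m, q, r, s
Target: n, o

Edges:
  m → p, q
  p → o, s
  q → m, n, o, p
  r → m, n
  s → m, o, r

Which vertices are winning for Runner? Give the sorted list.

n, o, p

A0 = {n, o}
A1: add {p} — p (Runner) has p→o.
A2 = A1; e.g. m (Keeper) can still go to q. Fixed point.
Runner's winning region = {n, o, p}.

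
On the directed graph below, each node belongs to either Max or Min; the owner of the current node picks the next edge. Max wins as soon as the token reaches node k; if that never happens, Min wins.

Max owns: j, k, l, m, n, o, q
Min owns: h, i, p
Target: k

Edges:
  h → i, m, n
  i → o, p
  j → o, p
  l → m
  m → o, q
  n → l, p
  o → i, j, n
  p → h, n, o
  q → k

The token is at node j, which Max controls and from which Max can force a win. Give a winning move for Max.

o

A0 = {k}
A1: add {q} — q (Max) has q→k.
A2: add {m} — m (Max) has m→q.
A3: add {l} — l (Max) has l→m.
A4: add {n} — n (Max) has n→l.
A5: add {o} — o (Max) has o→n.
A6: add {j} — j (Max) has j→o.
A7 = A6; e.g. h (Min) can still go to i. Fixed point.
From j, successor o is in the attractor (rank 5); the other successor p is not.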